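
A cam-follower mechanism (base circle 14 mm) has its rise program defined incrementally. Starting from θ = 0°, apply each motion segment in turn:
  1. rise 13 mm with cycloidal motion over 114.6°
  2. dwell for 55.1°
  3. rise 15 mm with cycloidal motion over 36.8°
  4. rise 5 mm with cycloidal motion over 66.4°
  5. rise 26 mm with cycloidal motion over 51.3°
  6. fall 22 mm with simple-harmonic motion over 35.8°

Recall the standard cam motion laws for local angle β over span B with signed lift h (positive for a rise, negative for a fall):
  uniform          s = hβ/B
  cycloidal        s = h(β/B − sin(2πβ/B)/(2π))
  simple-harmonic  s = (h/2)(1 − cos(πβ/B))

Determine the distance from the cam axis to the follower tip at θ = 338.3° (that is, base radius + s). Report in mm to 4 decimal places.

seg 1 [0°–114.6°] cycloidal, h=13: full span → s += 13 → s = 13.0000
seg 2 [114.6°–169.7°] dwell: s stays 13.0000
seg 3 [169.7°–206.5°] cycloidal, h=15: full span → s += 15 → s = 28.0000
seg 4 [206.5°–272.9°] cycloidal, h=5: full span → s += 5 → s = 33.0000
seg 5 [272.9°–324.2°] cycloidal, h=26: full span → s += 26 → s = 59.0000
seg 6 [324.2°–360°] simple-harmonic, h=-22: θ=338.3° here. β=14.1, B=35.8. -22/2·(1 − cos(π·0.3939)) = -7.3995 → s = 51.6005
radial distance = base radius + s = 14 + 51.6005 = 65.6005

65.6005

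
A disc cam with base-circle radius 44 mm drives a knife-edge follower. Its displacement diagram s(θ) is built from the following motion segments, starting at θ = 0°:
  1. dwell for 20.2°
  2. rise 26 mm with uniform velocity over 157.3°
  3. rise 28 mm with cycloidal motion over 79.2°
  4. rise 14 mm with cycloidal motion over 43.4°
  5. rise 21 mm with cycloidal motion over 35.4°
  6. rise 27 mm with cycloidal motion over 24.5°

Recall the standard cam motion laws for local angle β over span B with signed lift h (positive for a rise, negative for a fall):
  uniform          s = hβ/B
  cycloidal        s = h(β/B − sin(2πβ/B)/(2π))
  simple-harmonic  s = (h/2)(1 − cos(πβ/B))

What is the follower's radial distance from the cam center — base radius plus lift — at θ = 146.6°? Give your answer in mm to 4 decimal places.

seg 1 [0°–20.2°] dwell: s stays 0.0000
seg 2 [20.2°–177.5°] uniform, h=26: θ=146.6° here. β=126.4, B=157.3. 26·126.4/157.3 = 20.8926 → s = 20.8926
radial distance = base radius + s = 44 + 20.8926 = 64.8926

64.8926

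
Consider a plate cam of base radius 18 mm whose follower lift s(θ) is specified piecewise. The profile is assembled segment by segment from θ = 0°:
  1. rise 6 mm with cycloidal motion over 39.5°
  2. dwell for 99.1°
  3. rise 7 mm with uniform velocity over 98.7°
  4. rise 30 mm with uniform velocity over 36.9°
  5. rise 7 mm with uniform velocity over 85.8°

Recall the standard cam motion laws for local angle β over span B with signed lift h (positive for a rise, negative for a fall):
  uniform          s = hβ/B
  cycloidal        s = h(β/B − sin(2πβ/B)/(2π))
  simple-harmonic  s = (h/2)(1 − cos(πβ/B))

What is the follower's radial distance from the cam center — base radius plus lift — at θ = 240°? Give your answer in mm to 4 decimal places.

seg 1 [0°–39.5°] cycloidal, h=6: full span → s += 6 → s = 6.0000
seg 2 [39.5°–138.6°] dwell: s stays 6.0000
seg 3 [138.6°–237.3°] uniform, h=7: full span → s += 7 → s = 13.0000
seg 4 [237.3°–274.2°] uniform, h=30: θ=240° here. β=2.7, B=36.9. 30·2.7/36.9 = 2.1951 → s = 15.1951
radial distance = base radius + s = 18 + 15.1951 = 33.1951

33.1951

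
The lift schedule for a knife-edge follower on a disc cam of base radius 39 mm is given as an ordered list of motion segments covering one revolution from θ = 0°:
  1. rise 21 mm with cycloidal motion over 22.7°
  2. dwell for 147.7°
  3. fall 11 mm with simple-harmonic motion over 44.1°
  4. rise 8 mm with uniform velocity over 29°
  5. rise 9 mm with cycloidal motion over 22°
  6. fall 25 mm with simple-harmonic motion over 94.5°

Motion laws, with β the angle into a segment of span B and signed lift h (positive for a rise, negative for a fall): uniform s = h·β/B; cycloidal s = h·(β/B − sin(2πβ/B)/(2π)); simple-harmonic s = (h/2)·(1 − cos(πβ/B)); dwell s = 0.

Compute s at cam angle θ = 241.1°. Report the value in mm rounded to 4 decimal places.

seg 1 [0°–22.7°] cycloidal, h=21: full span → s += 21 → s = 21.0000
seg 2 [22.7°–170.4°] dwell: s stays 21.0000
seg 3 [170.4°–214.5°] simple-harmonic, h=-11: full span → s += -11 → s = 10.0000
seg 4 [214.5°–243.5°] uniform, h=8: θ=241.1° here. β=26.6, B=29. 8·26.6/29 = 7.3379 → s = 17.3379

17.3379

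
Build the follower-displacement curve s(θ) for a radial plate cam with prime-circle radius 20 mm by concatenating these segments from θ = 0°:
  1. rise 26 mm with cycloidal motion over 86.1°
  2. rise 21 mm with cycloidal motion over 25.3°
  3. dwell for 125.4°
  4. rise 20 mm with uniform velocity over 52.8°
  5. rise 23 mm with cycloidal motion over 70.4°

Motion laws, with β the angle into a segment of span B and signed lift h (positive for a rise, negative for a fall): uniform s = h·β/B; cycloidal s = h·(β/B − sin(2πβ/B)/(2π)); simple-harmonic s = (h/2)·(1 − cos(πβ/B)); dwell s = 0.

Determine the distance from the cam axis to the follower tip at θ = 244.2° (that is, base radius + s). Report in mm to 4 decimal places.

seg 1 [0°–86.1°] cycloidal, h=26: full span → s += 26 → s = 26.0000
seg 2 [86.1°–111.4°] cycloidal, h=21: full span → s += 21 → s = 47.0000
seg 3 [111.4°–236.8°] dwell: s stays 47.0000
seg 4 [236.8°–289.6°] uniform, h=20: θ=244.2° here. β=7.4, B=52.8. 20·7.4/52.8 = 2.8030 → s = 49.8030
radial distance = base radius + s = 20 + 49.8030 = 69.8030

69.8030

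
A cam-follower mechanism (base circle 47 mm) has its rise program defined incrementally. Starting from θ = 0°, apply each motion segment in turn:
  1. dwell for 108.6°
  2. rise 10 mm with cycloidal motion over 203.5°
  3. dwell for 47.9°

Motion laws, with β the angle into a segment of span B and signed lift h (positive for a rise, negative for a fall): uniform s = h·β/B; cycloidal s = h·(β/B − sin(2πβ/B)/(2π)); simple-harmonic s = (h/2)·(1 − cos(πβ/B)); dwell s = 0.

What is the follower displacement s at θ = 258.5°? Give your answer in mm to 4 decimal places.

seg 1 [0°–108.6°] dwell: s stays 0.0000
seg 2 [108.6°–312.1°] cycloidal, h=10: θ=258.5° here. β=149.9, B=203.5. 10·(0.7366 − sin(2π·0.7366)/(2π)) = 8.9520 → s = 8.9520

8.9520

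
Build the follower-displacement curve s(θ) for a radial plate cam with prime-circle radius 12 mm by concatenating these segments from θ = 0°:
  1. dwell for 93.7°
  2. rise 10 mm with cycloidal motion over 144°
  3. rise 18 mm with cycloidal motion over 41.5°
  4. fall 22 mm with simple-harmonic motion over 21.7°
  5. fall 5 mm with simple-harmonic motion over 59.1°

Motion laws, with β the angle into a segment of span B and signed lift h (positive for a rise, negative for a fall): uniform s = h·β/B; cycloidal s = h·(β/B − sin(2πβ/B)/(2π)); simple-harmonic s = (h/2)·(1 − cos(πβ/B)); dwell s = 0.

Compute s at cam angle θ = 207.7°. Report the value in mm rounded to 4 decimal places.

seg 1 [0°–93.7°] dwell: s stays 0.0000
seg 2 [93.7°–237.7°] cycloidal, h=10: θ=207.7° here. β=114, B=144. 10·(0.7917 − sin(2π·0.7917)/(2π)) = 9.4540 → s = 9.4540

9.4540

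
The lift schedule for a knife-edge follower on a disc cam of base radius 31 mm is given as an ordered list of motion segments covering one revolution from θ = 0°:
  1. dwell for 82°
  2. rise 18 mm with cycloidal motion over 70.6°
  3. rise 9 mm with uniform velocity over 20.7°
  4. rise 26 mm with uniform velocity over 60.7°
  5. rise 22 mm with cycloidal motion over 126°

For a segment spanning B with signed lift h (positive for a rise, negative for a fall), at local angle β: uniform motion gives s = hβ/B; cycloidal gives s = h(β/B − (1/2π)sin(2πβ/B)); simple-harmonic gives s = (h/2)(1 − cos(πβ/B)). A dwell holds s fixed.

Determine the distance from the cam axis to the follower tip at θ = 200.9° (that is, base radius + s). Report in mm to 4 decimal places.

seg 1 [0°–82°] dwell: s stays 0.0000
seg 2 [82°–152.6°] cycloidal, h=18: full span → s += 18 → s = 18.0000
seg 3 [152.6°–173.3°] uniform, h=9: full span → s += 9 → s = 27.0000
seg 4 [173.3°–234°] uniform, h=26: θ=200.9° here. β=27.6, B=60.7. 26·27.6/60.7 = 11.8221 → s = 38.8221
radial distance = base radius + s = 31 + 38.8221 = 69.8221

69.8221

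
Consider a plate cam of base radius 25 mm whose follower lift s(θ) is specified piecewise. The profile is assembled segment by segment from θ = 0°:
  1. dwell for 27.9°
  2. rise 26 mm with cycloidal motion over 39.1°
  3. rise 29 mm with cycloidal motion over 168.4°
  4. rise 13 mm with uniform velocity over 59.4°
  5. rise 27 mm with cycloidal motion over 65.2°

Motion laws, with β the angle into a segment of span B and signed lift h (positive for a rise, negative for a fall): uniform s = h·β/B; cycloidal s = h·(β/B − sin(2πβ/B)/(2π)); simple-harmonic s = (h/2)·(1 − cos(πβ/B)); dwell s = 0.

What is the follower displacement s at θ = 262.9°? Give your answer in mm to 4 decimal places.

seg 1 [0°–27.9°] dwell: s stays 0.0000
seg 2 [27.9°–67°] cycloidal, h=26: full span → s += 26 → s = 26.0000
seg 3 [67°–235.4°] cycloidal, h=29: full span → s += 29 → s = 55.0000
seg 4 [235.4°–294.8°] uniform, h=13: θ=262.9° here. β=27.5, B=59.4. 13·27.5/59.4 = 6.0185 → s = 61.0185

61.0185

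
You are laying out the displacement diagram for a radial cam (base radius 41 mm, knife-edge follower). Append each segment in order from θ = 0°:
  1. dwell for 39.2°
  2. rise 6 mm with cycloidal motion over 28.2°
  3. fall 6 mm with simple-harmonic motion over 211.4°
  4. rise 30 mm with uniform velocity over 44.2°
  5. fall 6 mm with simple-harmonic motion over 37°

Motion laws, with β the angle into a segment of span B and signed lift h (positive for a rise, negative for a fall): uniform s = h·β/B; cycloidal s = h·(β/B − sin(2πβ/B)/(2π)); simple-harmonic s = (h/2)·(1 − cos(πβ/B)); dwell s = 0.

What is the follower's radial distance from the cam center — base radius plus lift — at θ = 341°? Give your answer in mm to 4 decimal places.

seg 1 [0°–39.2°] dwell: s stays 0.0000
seg 2 [39.2°–67.4°] cycloidal, h=6: full span → s += 6 → s = 6.0000
seg 3 [67.4°–278.8°] simple-harmonic, h=-6: full span → s += -6 → s = 0.0000
seg 4 [278.8°–323°] uniform, h=30: full span → s += 30 → s = 30.0000
seg 5 [323°–360°] simple-harmonic, h=-6: θ=341° here. β=18, B=37. -6/2·(1 − cos(π·0.4865)) = -2.8727 → s = 27.1273
radial distance = base radius + s = 41 + 27.1273 = 68.1273

68.1273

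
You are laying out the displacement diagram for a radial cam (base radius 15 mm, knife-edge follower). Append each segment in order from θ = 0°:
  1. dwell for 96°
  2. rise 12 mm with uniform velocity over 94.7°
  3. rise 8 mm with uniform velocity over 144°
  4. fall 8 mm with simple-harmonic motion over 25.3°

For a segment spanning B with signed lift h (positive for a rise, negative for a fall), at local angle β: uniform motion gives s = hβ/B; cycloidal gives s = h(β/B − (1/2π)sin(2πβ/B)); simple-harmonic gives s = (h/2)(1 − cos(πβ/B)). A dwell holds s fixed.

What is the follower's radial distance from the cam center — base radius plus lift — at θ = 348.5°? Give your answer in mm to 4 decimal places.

seg 1 [0°–96°] dwell: s stays 0.0000
seg 2 [96°–190.7°] uniform, h=12: full span → s += 12 → s = 12.0000
seg 3 [190.7°–334.7°] uniform, h=8: full span → s += 8 → s = 20.0000
seg 4 [334.7°–360°] simple-harmonic, h=-8: θ=348.5° here. β=13.8, B=25.3. -8/2·(1 − cos(π·0.5455)) = -4.5693 → s = 15.4307
radial distance = base radius + s = 15 + 15.4307 = 30.4307

30.4307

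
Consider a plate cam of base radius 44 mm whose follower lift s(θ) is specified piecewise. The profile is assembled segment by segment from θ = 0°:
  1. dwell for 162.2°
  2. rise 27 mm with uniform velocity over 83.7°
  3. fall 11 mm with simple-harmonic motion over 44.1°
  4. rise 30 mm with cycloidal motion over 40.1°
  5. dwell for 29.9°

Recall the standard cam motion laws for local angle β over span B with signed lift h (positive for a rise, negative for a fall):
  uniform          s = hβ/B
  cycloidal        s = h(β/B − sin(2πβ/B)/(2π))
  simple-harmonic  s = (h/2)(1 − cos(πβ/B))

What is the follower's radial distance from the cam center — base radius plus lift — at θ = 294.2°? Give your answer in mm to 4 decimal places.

seg 1 [0°–162.2°] dwell: s stays 0.0000
seg 2 [162.2°–245.9°] uniform, h=27: full span → s += 27 → s = 27.0000
seg 3 [245.9°–290°] simple-harmonic, h=-11: full span → s += -11 → s = 16.0000
seg 4 [290°–330.1°] cycloidal, h=30: θ=294.2° here. β=4.2, B=40.1. 30·(0.1047 − sin(2π·0.1047)/(2π)) = 0.2219 → s = 16.2219
radial distance = base radius + s = 44 + 16.2219 = 60.2219

60.2219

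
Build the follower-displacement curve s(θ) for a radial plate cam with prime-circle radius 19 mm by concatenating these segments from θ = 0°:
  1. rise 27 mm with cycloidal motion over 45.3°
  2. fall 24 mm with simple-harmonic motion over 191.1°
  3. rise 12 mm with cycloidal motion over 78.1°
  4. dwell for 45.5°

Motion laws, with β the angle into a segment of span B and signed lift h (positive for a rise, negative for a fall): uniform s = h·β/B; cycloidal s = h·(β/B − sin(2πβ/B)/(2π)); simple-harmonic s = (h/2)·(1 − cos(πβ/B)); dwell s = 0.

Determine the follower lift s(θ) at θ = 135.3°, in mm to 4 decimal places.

seg 1 [0°–45.3°] cycloidal, h=27: full span → s += 27 → s = 27.0000
seg 2 [45.3°–236.4°] simple-harmonic, h=-24: θ=135.3° here. β=90, B=191.1. -24/2·(1 − cos(π·0.4710)) = -10.9066 → s = 16.0934

16.0934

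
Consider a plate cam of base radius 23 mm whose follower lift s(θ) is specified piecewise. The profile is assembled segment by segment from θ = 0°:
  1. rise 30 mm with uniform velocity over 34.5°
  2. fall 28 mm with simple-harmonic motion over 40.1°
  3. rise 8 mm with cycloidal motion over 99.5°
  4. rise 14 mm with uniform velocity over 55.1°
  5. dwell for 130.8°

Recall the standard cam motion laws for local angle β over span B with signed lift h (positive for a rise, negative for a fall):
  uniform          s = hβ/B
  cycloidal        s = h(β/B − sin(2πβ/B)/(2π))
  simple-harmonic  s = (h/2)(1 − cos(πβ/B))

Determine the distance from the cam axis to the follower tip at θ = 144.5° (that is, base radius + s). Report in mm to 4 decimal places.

seg 1 [0°–34.5°] uniform, h=30: full span → s += 30 → s = 30.0000
seg 2 [34.5°–74.6°] simple-harmonic, h=-28: full span → s += -28 → s = 2.0000
seg 3 [74.6°–174.1°] cycloidal, h=8: θ=144.5° here. β=69.9, B=99.5. 8·(0.7025 − sin(2π·0.7025)/(2π)) = 6.8371 → s = 8.8371
radial distance = base radius + s = 23 + 8.8371 = 31.8371

31.8371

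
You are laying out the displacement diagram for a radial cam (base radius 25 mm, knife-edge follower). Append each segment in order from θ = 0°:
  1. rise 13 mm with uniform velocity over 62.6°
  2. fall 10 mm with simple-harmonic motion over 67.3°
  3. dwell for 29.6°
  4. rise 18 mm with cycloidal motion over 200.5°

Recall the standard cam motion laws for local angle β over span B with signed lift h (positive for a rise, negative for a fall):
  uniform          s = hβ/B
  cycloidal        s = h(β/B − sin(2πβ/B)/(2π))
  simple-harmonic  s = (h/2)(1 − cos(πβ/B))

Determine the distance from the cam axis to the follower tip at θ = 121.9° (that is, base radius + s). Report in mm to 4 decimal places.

seg 1 [0°–62.6°] uniform, h=13: full span → s += 13 → s = 13.0000
seg 2 [62.6°–129.9°] simple-harmonic, h=-10: θ=121.9° here. β=59.3, B=67.3. -10/2·(1 − cos(π·0.8811)) = -9.6554 → s = 3.3446
radial distance = base radius + s = 25 + 3.3446 = 28.3446

28.3446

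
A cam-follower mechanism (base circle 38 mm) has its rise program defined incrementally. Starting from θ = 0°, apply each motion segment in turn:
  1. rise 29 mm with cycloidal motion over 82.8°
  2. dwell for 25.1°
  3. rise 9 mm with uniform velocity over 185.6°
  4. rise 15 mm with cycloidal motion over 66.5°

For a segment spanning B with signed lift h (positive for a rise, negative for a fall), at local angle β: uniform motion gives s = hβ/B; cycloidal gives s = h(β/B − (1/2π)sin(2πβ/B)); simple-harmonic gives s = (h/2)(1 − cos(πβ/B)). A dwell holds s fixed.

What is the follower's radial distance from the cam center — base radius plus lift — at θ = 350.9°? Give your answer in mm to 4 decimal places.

seg 1 [0°–82.8°] cycloidal, h=29: full span → s += 29 → s = 29.0000
seg 2 [82.8°–107.9°] dwell: s stays 29.0000
seg 3 [107.9°–293.5°] uniform, h=9: full span → s += 9 → s = 38.0000
seg 4 [293.5°–360°] cycloidal, h=15: θ=350.9° here. β=57.4, B=66.5. 15·(0.8632 − sin(2π·0.8632)/(2π)) = 14.7563 → s = 52.7563
radial distance = base radius + s = 38 + 52.7563 = 90.7563

90.7563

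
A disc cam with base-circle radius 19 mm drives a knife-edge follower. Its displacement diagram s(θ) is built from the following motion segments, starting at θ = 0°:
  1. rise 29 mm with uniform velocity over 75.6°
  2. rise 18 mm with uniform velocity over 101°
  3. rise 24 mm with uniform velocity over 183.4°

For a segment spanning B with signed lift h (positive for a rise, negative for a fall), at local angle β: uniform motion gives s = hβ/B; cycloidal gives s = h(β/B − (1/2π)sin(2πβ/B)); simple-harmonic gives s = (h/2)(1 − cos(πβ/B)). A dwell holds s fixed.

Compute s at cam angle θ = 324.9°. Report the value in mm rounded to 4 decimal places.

seg 1 [0°–75.6°] uniform, h=29: full span → s += 29 → s = 29.0000
seg 2 [75.6°–176.6°] uniform, h=18: full span → s += 18 → s = 47.0000
seg 3 [176.6°–360°] uniform, h=24: θ=324.9° here. β=148.3, B=183.4. 24·148.3/183.4 = 19.4068 → s = 66.4068

66.4068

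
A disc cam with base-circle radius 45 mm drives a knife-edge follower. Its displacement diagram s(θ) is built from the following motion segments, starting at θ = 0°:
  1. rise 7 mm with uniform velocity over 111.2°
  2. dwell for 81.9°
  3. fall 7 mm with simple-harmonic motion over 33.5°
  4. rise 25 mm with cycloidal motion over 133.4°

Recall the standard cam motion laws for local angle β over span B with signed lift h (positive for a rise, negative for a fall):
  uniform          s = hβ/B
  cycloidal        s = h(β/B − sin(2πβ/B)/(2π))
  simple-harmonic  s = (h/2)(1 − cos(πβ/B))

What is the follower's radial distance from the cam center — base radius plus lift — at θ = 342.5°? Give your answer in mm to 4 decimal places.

seg 1 [0°–111.2°] uniform, h=7: full span → s += 7 → s = 7.0000
seg 2 [111.2°–193.1°] dwell: s stays 7.0000
seg 3 [193.1°–226.6°] simple-harmonic, h=-7: full span → s += -7 → s = 0.0000
seg 4 [226.6°–360°] cycloidal, h=25: θ=342.5° here. β=115.9, B=133.4. 25·(0.8688 − sin(2π·0.8688)/(2π)) = 24.6411 → s = 24.6411
radial distance = base radius + s = 45 + 24.6411 = 69.6411

69.6411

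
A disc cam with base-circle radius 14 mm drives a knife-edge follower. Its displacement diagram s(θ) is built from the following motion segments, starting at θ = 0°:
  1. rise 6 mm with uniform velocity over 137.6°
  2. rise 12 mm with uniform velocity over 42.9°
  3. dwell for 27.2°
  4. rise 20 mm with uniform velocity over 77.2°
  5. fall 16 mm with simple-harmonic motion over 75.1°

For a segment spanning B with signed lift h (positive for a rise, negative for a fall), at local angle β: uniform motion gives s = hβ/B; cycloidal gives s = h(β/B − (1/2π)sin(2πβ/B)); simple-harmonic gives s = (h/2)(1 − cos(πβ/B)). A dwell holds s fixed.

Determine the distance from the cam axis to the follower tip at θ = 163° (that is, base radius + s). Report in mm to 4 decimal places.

seg 1 [0°–137.6°] uniform, h=6: full span → s += 6 → s = 6.0000
seg 2 [137.6°–180.5°] uniform, h=12: θ=163° here. β=25.4, B=42.9. 12·25.4/42.9 = 7.1049 → s = 13.1049
radial distance = base radius + s = 14 + 13.1049 = 27.1049

27.1049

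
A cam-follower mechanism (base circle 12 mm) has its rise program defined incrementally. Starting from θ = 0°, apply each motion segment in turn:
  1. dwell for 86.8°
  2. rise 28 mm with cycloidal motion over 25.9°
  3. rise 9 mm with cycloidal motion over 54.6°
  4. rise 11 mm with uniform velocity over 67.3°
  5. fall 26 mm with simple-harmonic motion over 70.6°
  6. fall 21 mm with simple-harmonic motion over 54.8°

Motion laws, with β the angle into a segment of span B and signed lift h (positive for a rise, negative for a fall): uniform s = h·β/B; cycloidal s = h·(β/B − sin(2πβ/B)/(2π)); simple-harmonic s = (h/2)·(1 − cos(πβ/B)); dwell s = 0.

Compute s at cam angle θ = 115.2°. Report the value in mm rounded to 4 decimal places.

seg 1 [0°–86.8°] dwell: s stays 0.0000
seg 2 [86.8°–112.7°] cycloidal, h=28: full span → s += 28 → s = 28.0000
seg 3 [112.7°–167.3°] cycloidal, h=9: θ=115.2° here. β=2.5, B=54.6. 9·(0.0458 − sin(2π·0.0458)/(2π)) = 0.0057 → s = 28.0057

28.0057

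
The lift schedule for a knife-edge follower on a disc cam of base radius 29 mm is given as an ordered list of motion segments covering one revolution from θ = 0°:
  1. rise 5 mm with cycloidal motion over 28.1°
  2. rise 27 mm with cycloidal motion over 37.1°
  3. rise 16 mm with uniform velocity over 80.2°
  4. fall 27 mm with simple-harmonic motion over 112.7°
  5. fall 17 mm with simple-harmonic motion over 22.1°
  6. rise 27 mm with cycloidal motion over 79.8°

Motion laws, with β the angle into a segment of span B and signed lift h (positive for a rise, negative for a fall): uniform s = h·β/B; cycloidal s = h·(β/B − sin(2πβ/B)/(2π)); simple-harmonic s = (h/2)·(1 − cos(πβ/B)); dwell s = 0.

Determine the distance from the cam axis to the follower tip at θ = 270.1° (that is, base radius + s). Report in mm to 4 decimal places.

seg 1 [0°–28.1°] cycloidal, h=5: full span → s += 5 → s = 5.0000
seg 2 [28.1°–65.2°] cycloidal, h=27: full span → s += 27 → s = 32.0000
seg 3 [65.2°–145.4°] uniform, h=16: full span → s += 16 → s = 48.0000
seg 4 [145.4°–258.1°] simple-harmonic, h=-27: full span → s += -27 → s = 21.0000
seg 5 [258.1°–280.2°] simple-harmonic, h=-17: θ=270.1° here. β=12, B=22.1. -17/2·(1 − cos(π·0.5430)) = -9.6444 → s = 11.3556
radial distance = base radius + s = 29 + 11.3556 = 40.3556

40.3556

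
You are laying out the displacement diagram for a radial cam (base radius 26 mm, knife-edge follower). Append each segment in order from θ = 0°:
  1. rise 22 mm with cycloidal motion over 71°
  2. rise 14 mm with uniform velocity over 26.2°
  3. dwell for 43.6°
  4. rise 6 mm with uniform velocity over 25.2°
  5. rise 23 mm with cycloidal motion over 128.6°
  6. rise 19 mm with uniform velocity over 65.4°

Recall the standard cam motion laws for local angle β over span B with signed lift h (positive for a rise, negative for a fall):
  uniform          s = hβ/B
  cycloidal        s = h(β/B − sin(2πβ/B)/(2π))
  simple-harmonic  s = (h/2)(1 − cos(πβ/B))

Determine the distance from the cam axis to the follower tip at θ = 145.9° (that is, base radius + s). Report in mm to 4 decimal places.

seg 1 [0°–71°] cycloidal, h=22: full span → s += 22 → s = 22.0000
seg 2 [71°–97.2°] uniform, h=14: full span → s += 14 → s = 36.0000
seg 3 [97.2°–140.8°] dwell: s stays 36.0000
seg 4 [140.8°–166°] uniform, h=6: θ=145.9° here. β=5.1, B=25.2. 6·5.1/25.2 = 1.2143 → s = 37.2143
radial distance = base radius + s = 26 + 37.2143 = 63.2143

63.2143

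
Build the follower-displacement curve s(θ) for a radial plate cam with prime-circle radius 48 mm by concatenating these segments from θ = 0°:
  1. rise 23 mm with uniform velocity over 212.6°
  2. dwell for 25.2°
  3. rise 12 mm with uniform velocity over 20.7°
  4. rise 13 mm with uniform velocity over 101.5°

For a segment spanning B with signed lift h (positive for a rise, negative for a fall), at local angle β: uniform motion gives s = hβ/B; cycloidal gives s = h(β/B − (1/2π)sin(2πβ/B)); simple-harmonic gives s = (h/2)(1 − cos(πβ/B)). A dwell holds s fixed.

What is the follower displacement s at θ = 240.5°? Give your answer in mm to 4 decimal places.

seg 1 [0°–212.6°] uniform, h=23: full span → s += 23 → s = 23.0000
seg 2 [212.6°–237.8°] dwell: s stays 23.0000
seg 3 [237.8°–258.5°] uniform, h=12: θ=240.5° here. β=2.7, B=20.7. 12·2.7/20.7 = 1.5652 → s = 24.5652

24.5652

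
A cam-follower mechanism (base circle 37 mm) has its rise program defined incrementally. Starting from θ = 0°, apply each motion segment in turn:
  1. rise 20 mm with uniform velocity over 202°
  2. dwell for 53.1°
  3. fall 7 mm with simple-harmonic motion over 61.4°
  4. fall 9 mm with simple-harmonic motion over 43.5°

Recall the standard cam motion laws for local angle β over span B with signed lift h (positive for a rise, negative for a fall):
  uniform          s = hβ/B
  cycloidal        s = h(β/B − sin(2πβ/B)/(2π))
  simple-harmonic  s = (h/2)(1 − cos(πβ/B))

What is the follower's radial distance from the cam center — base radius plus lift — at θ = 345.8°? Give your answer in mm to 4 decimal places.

seg 1 [0°–202°] uniform, h=20: full span → s += 20 → s = 20.0000
seg 2 [202°–255.1°] dwell: s stays 20.0000
seg 3 [255.1°–316.5°] simple-harmonic, h=-7: full span → s += -7 → s = 13.0000
seg 4 [316.5°–360°] simple-harmonic, h=-9: θ=345.8° here. β=29.3, B=43.5. -9/2·(1 − cos(π·0.6736)) = -6.8339 → s = 6.1661
radial distance = base radius + s = 37 + 6.1661 = 43.1661

43.1661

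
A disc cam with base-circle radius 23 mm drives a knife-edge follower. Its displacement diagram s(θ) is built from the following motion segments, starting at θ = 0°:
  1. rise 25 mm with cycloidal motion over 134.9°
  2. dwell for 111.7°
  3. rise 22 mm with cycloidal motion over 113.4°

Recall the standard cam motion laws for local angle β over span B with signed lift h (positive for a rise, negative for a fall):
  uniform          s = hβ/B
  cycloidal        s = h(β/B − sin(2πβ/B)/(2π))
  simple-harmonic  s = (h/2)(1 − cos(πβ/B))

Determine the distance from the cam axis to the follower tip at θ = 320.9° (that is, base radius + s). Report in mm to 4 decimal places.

seg 1 [0°–134.9°] cycloidal, h=25: full span → s += 25 → s = 25.0000
seg 2 [134.9°–246.6°] dwell: s stays 25.0000
seg 3 [246.6°–360°] cycloidal, h=22: θ=320.9° here. β=74.3, B=113.4. 22·(0.6552 − sin(2π·0.6552)/(2π)) = 17.3129 → s = 42.3129
radial distance = base radius + s = 23 + 42.3129 = 65.3129

65.3129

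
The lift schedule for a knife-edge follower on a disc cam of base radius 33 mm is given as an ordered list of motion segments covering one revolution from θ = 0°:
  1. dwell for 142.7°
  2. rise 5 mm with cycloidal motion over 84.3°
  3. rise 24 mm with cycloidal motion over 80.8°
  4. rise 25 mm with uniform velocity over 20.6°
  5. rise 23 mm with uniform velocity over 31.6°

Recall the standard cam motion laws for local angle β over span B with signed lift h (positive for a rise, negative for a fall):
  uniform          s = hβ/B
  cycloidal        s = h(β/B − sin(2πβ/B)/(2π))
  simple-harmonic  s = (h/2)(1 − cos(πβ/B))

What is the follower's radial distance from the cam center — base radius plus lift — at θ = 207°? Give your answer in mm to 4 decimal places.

seg 1 [0°–142.7°] dwell: s stays 0.0000
seg 2 [142.7°–227°] cycloidal, h=5: θ=207° here. β=64.3, B=84.3. 5·(0.7628 − sin(2π·0.7628)/(2π)) = 4.6070 → s = 4.6070
radial distance = base radius + s = 33 + 4.6070 = 37.6070

37.6070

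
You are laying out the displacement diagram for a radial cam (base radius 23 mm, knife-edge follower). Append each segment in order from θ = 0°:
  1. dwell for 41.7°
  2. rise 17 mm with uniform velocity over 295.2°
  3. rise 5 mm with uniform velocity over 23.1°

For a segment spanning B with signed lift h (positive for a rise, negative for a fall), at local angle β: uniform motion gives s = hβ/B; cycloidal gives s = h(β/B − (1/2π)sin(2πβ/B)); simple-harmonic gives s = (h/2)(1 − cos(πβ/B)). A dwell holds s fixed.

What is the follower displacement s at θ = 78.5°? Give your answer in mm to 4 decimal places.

seg 1 [0°–41.7°] dwell: s stays 0.0000
seg 2 [41.7°–336.9°] uniform, h=17: θ=78.5° here. β=36.8, B=295.2. 17·36.8/295.2 = 2.1192 → s = 2.1192

2.1192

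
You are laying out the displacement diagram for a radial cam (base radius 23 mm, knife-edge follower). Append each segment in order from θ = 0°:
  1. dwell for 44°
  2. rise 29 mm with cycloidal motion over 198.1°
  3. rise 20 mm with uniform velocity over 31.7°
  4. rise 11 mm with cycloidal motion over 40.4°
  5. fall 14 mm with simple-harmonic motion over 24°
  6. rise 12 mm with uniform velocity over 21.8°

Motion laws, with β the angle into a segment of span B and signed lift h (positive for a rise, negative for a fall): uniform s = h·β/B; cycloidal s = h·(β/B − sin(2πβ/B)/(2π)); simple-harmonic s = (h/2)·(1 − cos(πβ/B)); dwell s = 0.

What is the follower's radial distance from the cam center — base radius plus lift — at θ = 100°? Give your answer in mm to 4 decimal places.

seg 1 [0°–44°] dwell: s stays 0.0000
seg 2 [44°–242.1°] cycloidal, h=29: θ=100° here. β=56, B=198.1. 29·(0.2827 − sin(2π·0.2827)/(2π)) = 3.6794 → s = 3.6794
radial distance = base radius + s = 23 + 3.6794 = 26.6794

26.6794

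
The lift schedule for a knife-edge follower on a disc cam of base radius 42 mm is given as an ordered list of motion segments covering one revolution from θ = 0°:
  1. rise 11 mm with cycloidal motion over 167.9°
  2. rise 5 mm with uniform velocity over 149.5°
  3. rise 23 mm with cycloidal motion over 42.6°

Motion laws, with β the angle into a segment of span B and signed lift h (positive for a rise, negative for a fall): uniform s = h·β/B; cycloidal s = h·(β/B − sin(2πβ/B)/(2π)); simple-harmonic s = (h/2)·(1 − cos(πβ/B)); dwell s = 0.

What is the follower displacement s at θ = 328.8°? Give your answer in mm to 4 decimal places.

seg 1 [0°–167.9°] cycloidal, h=11: full span → s += 11 → s = 11.0000
seg 2 [167.9°–317.4°] uniform, h=5: full span → s += 5 → s = 16.0000
seg 3 [317.4°–360°] cycloidal, h=23: θ=328.8° here. β=11.4, B=42.6. 23·(0.2676 − sin(2π·0.2676)/(2π)) = 2.5167 → s = 18.5167

18.5167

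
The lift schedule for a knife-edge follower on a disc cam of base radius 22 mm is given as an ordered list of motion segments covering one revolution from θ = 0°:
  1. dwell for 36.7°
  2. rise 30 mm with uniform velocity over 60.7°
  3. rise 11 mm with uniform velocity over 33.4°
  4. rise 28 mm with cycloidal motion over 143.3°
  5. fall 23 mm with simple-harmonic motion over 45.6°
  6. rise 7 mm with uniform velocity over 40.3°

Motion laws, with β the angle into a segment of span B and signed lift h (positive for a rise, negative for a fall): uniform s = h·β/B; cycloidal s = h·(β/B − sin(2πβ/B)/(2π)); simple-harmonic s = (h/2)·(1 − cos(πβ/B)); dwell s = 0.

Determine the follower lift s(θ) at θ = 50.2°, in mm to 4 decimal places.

seg 1 [0°–36.7°] dwell: s stays 0.0000
seg 2 [36.7°–97.4°] uniform, h=30: θ=50.2° here. β=13.5, B=60.7. 30·13.5/60.7 = 6.6722 → s = 6.6722

6.6722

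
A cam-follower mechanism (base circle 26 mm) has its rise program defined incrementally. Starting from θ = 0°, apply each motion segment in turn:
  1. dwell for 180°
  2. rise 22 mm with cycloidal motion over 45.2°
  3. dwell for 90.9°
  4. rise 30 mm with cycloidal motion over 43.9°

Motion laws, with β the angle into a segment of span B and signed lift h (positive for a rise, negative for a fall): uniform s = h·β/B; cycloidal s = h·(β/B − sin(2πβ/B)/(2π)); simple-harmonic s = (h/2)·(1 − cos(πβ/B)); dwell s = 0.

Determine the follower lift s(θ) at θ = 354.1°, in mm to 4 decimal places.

seg 1 [0°–180°] dwell: s stays 0.0000
seg 2 [180°–225.2°] cycloidal, h=22: full span → s += 22 → s = 22.0000
seg 3 [225.2°–316.1°] dwell: s stays 22.0000
seg 4 [316.1°–360°] cycloidal, h=30: θ=354.1° here. β=38, B=43.9. 30·(0.8656 − sin(2π·0.8656)/(2π)) = 29.5376 → s = 51.5376

51.5376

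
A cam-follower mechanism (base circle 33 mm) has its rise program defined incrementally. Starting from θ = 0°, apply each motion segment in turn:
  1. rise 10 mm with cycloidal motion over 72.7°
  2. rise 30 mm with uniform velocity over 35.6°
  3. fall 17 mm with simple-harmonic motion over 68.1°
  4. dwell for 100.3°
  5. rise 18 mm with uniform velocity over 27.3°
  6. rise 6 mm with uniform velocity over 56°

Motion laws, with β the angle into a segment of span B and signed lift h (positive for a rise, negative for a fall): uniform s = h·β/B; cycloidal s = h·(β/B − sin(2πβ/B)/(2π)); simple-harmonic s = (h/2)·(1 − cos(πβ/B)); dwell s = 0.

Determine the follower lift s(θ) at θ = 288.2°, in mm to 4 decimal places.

seg 1 [0°–72.7°] cycloidal, h=10: full span → s += 10 → s = 10.0000
seg 2 [72.7°–108.3°] uniform, h=30: full span → s += 30 → s = 40.0000
seg 3 [108.3°–176.4°] simple-harmonic, h=-17: full span → s += -17 → s = 23.0000
seg 4 [176.4°–276.7°] dwell: s stays 23.0000
seg 5 [276.7°–304°] uniform, h=18: θ=288.2° here. β=11.5, B=27.3. 18·11.5/27.3 = 7.5824 → s = 30.5824

30.5824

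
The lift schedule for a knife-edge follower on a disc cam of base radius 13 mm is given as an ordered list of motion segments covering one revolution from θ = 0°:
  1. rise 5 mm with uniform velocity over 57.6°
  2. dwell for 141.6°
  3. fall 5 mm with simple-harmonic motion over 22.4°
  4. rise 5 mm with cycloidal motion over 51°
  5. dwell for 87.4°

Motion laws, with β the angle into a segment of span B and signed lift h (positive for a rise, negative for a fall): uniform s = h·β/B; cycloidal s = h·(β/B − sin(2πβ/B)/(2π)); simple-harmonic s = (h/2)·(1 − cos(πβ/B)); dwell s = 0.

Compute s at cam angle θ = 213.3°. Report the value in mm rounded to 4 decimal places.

seg 1 [0°–57.6°] uniform, h=5: full span → s += 5 → s = 5.0000
seg 2 [57.6°–199.2°] dwell: s stays 5.0000
seg 3 [199.2°–221.6°] simple-harmonic, h=-5: θ=213.3° here. β=14.1, B=22.4. -5/2·(1 − cos(π·0.6295)) = -3.4890 → s = 1.5110

1.5110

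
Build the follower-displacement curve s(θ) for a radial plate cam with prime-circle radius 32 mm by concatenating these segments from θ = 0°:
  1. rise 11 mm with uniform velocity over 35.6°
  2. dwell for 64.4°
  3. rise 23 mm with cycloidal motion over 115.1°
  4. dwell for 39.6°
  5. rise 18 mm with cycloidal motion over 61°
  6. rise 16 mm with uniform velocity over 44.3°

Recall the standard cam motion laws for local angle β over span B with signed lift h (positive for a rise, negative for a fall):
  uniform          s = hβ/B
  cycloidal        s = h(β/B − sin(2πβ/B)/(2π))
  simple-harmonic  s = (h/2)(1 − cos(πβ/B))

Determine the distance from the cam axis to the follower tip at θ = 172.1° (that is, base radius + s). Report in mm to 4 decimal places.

seg 1 [0°–35.6°] uniform, h=11: full span → s += 11 → s = 11.0000
seg 2 [35.6°–100°] dwell: s stays 11.0000
seg 3 [100°–215.1°] cycloidal, h=23: θ=172.1° here. β=72.1, B=115.1. 23·(0.6264 − sin(2π·0.6264)/(2π)) = 17.0187 → s = 28.0187
radial distance = base radius + s = 32 + 28.0187 = 60.0187

60.0187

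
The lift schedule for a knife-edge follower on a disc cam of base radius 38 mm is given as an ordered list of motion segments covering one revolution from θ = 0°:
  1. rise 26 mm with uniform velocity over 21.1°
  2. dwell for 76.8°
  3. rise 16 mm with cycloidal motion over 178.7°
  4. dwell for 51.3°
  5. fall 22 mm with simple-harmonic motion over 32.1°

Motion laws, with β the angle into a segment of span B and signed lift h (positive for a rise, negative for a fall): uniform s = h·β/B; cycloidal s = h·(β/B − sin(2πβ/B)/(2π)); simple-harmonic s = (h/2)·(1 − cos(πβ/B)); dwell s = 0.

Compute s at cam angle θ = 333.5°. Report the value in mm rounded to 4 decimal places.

seg 1 [0°–21.1°] uniform, h=26: full span → s += 26 → s = 26.0000
seg 2 [21.1°–97.9°] dwell: s stays 26.0000
seg 3 [97.9°–276.6°] cycloidal, h=16: full span → s += 16 → s = 42.0000
seg 4 [276.6°–327.9°] dwell: s stays 42.0000
seg 5 [327.9°–360°] simple-harmonic, h=-22: θ=333.5° here. β=5.6, B=32.1. -22/2·(1 − cos(π·0.1745)) = -1.6111 → s = 40.3889

40.3889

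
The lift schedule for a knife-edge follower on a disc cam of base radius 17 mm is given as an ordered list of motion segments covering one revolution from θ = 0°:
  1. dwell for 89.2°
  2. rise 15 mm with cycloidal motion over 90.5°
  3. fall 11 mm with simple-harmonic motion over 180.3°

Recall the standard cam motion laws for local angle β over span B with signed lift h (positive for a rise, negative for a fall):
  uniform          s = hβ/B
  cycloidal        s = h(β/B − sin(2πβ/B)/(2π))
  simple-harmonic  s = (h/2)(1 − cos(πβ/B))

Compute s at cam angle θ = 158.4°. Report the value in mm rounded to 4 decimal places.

seg 1 [0°–89.2°] dwell: s stays 0.0000
seg 2 [89.2°–179.7°] cycloidal, h=15: θ=158.4° here. β=69.2, B=90.5. 15·(0.7646 − sin(2π·0.7646)/(2π)) = 13.8468 → s = 13.8468

13.8468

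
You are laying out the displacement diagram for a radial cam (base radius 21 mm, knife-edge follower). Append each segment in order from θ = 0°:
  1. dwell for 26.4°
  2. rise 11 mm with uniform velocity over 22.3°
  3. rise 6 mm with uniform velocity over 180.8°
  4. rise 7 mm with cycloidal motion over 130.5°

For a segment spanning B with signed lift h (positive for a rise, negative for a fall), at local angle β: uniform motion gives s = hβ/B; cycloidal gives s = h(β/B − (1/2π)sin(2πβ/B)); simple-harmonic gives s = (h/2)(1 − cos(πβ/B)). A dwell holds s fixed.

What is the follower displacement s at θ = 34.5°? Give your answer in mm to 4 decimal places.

seg 1 [0°–26.4°] dwell: s stays 0.0000
seg 2 [26.4°–48.7°] uniform, h=11: θ=34.5° here. β=8.1, B=22.3. 11·8.1/22.3 = 3.9955 → s = 3.9955

3.9955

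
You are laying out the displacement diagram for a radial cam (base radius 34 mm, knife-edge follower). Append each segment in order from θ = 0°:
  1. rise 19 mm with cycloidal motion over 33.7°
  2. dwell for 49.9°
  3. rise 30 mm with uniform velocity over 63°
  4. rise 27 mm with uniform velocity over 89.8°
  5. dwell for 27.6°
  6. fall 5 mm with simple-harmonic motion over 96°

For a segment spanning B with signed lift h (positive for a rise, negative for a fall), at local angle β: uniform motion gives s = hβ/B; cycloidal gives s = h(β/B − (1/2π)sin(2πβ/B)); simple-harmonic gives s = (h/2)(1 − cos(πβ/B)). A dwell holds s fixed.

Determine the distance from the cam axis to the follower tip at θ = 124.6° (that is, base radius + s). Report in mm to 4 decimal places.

seg 1 [0°–33.7°] cycloidal, h=19: full span → s += 19 → s = 19.0000
seg 2 [33.7°–83.6°] dwell: s stays 19.0000
seg 3 [83.6°–146.6°] uniform, h=30: θ=124.6° here. β=41, B=63. 30·41/63 = 19.5238 → s = 38.5238
radial distance = base radius + s = 34 + 38.5238 = 72.5238

72.5238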